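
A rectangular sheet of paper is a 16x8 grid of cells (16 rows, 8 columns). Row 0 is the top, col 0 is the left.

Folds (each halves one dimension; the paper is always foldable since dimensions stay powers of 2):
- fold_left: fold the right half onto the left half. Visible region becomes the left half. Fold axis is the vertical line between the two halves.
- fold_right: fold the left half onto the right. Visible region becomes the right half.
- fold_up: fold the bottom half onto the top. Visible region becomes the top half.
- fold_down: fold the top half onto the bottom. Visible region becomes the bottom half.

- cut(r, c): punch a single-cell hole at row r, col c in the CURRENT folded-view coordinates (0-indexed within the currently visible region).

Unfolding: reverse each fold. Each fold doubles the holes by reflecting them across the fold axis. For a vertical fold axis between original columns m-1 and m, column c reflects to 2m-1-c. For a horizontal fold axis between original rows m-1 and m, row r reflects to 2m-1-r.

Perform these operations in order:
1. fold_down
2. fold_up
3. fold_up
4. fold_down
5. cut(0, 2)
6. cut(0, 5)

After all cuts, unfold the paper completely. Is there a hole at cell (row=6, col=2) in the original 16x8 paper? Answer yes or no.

Op 1 fold_down: fold axis h@8; visible region now rows[8,16) x cols[0,8) = 8x8
Op 2 fold_up: fold axis h@12; visible region now rows[8,12) x cols[0,8) = 4x8
Op 3 fold_up: fold axis h@10; visible region now rows[8,10) x cols[0,8) = 2x8
Op 4 fold_down: fold axis h@9; visible region now rows[9,10) x cols[0,8) = 1x8
Op 5 cut(0, 2): punch at orig (9,2); cuts so far [(9, 2)]; region rows[9,10) x cols[0,8) = 1x8
Op 6 cut(0, 5): punch at orig (9,5); cuts so far [(9, 2), (9, 5)]; region rows[9,10) x cols[0,8) = 1x8
Unfold 1 (reflect across h@9): 4 holes -> [(8, 2), (8, 5), (9, 2), (9, 5)]
Unfold 2 (reflect across h@10): 8 holes -> [(8, 2), (8, 5), (9, 2), (9, 5), (10, 2), (10, 5), (11, 2), (11, 5)]
Unfold 3 (reflect across h@12): 16 holes -> [(8, 2), (8, 5), (9, 2), (9, 5), (10, 2), (10, 5), (11, 2), (11, 5), (12, 2), (12, 5), (13, 2), (13, 5), (14, 2), (14, 5), (15, 2), (15, 5)]
Unfold 4 (reflect across h@8): 32 holes -> [(0, 2), (0, 5), (1, 2), (1, 5), (2, 2), (2, 5), (3, 2), (3, 5), (4, 2), (4, 5), (5, 2), (5, 5), (6, 2), (6, 5), (7, 2), (7, 5), (8, 2), (8, 5), (9, 2), (9, 5), (10, 2), (10, 5), (11, 2), (11, 5), (12, 2), (12, 5), (13, 2), (13, 5), (14, 2), (14, 5), (15, 2), (15, 5)]
Holes: [(0, 2), (0, 5), (1, 2), (1, 5), (2, 2), (2, 5), (3, 2), (3, 5), (4, 2), (4, 5), (5, 2), (5, 5), (6, 2), (6, 5), (7, 2), (7, 5), (8, 2), (8, 5), (9, 2), (9, 5), (10, 2), (10, 5), (11, 2), (11, 5), (12, 2), (12, 5), (13, 2), (13, 5), (14, 2), (14, 5), (15, 2), (15, 5)]

Answer: yes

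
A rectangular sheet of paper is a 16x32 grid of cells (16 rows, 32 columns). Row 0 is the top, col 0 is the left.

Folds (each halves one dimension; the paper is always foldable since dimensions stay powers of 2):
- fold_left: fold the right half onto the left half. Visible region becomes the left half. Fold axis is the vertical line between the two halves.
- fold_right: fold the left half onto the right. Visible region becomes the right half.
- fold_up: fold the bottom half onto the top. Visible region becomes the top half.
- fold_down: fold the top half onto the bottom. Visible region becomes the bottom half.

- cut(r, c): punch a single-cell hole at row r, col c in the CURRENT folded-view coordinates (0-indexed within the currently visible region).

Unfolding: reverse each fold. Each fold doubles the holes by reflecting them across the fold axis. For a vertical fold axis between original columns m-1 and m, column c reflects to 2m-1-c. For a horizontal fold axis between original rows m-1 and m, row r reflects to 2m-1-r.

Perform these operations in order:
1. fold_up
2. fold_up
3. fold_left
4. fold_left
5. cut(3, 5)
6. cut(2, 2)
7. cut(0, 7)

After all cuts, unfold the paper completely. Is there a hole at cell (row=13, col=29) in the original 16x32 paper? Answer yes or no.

Answer: yes

Derivation:
Op 1 fold_up: fold axis h@8; visible region now rows[0,8) x cols[0,32) = 8x32
Op 2 fold_up: fold axis h@4; visible region now rows[0,4) x cols[0,32) = 4x32
Op 3 fold_left: fold axis v@16; visible region now rows[0,4) x cols[0,16) = 4x16
Op 4 fold_left: fold axis v@8; visible region now rows[0,4) x cols[0,8) = 4x8
Op 5 cut(3, 5): punch at orig (3,5); cuts so far [(3, 5)]; region rows[0,4) x cols[0,8) = 4x8
Op 6 cut(2, 2): punch at orig (2,2); cuts so far [(2, 2), (3, 5)]; region rows[0,4) x cols[0,8) = 4x8
Op 7 cut(0, 7): punch at orig (0,7); cuts so far [(0, 7), (2, 2), (3, 5)]; region rows[0,4) x cols[0,8) = 4x8
Unfold 1 (reflect across v@8): 6 holes -> [(0, 7), (0, 8), (2, 2), (2, 13), (3, 5), (3, 10)]
Unfold 2 (reflect across v@16): 12 holes -> [(0, 7), (0, 8), (0, 23), (0, 24), (2, 2), (2, 13), (2, 18), (2, 29), (3, 5), (3, 10), (3, 21), (3, 26)]
Unfold 3 (reflect across h@4): 24 holes -> [(0, 7), (0, 8), (0, 23), (0, 24), (2, 2), (2, 13), (2, 18), (2, 29), (3, 5), (3, 10), (3, 21), (3, 26), (4, 5), (4, 10), (4, 21), (4, 26), (5, 2), (5, 13), (5, 18), (5, 29), (7, 7), (7, 8), (7, 23), (7, 24)]
Unfold 4 (reflect across h@8): 48 holes -> [(0, 7), (0, 8), (0, 23), (0, 24), (2, 2), (2, 13), (2, 18), (2, 29), (3, 5), (3, 10), (3, 21), (3, 26), (4, 5), (4, 10), (4, 21), (4, 26), (5, 2), (5, 13), (5, 18), (5, 29), (7, 7), (7, 8), (7, 23), (7, 24), (8, 7), (8, 8), (8, 23), (8, 24), (10, 2), (10, 13), (10, 18), (10, 29), (11, 5), (11, 10), (11, 21), (11, 26), (12, 5), (12, 10), (12, 21), (12, 26), (13, 2), (13, 13), (13, 18), (13, 29), (15, 7), (15, 8), (15, 23), (15, 24)]
Holes: [(0, 7), (0, 8), (0, 23), (0, 24), (2, 2), (2, 13), (2, 18), (2, 29), (3, 5), (3, 10), (3, 21), (3, 26), (4, 5), (4, 10), (4, 21), (4, 26), (5, 2), (5, 13), (5, 18), (5, 29), (7, 7), (7, 8), (7, 23), (7, 24), (8, 7), (8, 8), (8, 23), (8, 24), (10, 2), (10, 13), (10, 18), (10, 29), (11, 5), (11, 10), (11, 21), (11, 26), (12, 5), (12, 10), (12, 21), (12, 26), (13, 2), (13, 13), (13, 18), (13, 29), (15, 7), (15, 8), (15, 23), (15, 24)]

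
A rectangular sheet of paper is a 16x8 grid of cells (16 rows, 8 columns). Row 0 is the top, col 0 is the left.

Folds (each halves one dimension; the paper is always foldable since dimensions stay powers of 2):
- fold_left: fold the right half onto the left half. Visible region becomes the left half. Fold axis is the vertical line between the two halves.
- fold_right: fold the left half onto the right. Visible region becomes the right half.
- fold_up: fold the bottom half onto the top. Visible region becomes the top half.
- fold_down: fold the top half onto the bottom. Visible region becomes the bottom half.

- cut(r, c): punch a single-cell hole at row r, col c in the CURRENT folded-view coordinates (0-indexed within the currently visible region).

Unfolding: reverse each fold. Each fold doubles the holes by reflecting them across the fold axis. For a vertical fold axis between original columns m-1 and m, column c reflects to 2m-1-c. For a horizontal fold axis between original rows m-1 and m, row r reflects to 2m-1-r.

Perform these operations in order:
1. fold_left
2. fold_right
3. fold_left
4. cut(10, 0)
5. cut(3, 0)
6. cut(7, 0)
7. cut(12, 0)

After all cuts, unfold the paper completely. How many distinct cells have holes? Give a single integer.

Answer: 32

Derivation:
Op 1 fold_left: fold axis v@4; visible region now rows[0,16) x cols[0,4) = 16x4
Op 2 fold_right: fold axis v@2; visible region now rows[0,16) x cols[2,4) = 16x2
Op 3 fold_left: fold axis v@3; visible region now rows[0,16) x cols[2,3) = 16x1
Op 4 cut(10, 0): punch at orig (10,2); cuts so far [(10, 2)]; region rows[0,16) x cols[2,3) = 16x1
Op 5 cut(3, 0): punch at orig (3,2); cuts so far [(3, 2), (10, 2)]; region rows[0,16) x cols[2,3) = 16x1
Op 6 cut(7, 0): punch at orig (7,2); cuts so far [(3, 2), (7, 2), (10, 2)]; region rows[0,16) x cols[2,3) = 16x1
Op 7 cut(12, 0): punch at orig (12,2); cuts so far [(3, 2), (7, 2), (10, 2), (12, 2)]; region rows[0,16) x cols[2,3) = 16x1
Unfold 1 (reflect across v@3): 8 holes -> [(3, 2), (3, 3), (7, 2), (7, 3), (10, 2), (10, 3), (12, 2), (12, 3)]
Unfold 2 (reflect across v@2): 16 holes -> [(3, 0), (3, 1), (3, 2), (3, 3), (7, 0), (7, 1), (7, 2), (7, 3), (10, 0), (10, 1), (10, 2), (10, 3), (12, 0), (12, 1), (12, 2), (12, 3)]
Unfold 3 (reflect across v@4): 32 holes -> [(3, 0), (3, 1), (3, 2), (3, 3), (3, 4), (3, 5), (3, 6), (3, 7), (7, 0), (7, 1), (7, 2), (7, 3), (7, 4), (7, 5), (7, 6), (7, 7), (10, 0), (10, 1), (10, 2), (10, 3), (10, 4), (10, 5), (10, 6), (10, 7), (12, 0), (12, 1), (12, 2), (12, 3), (12, 4), (12, 5), (12, 6), (12, 7)]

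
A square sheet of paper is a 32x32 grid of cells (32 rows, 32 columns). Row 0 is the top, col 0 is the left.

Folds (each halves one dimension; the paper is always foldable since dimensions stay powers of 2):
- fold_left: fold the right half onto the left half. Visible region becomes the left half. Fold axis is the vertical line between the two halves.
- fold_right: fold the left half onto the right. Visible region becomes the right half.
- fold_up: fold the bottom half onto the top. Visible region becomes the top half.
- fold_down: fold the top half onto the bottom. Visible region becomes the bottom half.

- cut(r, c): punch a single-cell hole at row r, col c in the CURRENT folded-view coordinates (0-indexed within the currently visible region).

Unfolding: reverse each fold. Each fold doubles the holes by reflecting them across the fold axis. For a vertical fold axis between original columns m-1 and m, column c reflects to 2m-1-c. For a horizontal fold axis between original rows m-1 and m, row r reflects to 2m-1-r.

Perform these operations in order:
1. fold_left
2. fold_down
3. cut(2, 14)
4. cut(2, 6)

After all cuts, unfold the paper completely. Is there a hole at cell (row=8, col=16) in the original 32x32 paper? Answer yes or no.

Answer: no

Derivation:
Op 1 fold_left: fold axis v@16; visible region now rows[0,32) x cols[0,16) = 32x16
Op 2 fold_down: fold axis h@16; visible region now rows[16,32) x cols[0,16) = 16x16
Op 3 cut(2, 14): punch at orig (18,14); cuts so far [(18, 14)]; region rows[16,32) x cols[0,16) = 16x16
Op 4 cut(2, 6): punch at orig (18,6); cuts so far [(18, 6), (18, 14)]; region rows[16,32) x cols[0,16) = 16x16
Unfold 1 (reflect across h@16): 4 holes -> [(13, 6), (13, 14), (18, 6), (18, 14)]
Unfold 2 (reflect across v@16): 8 holes -> [(13, 6), (13, 14), (13, 17), (13, 25), (18, 6), (18, 14), (18, 17), (18, 25)]
Holes: [(13, 6), (13, 14), (13, 17), (13, 25), (18, 6), (18, 14), (18, 17), (18, 25)]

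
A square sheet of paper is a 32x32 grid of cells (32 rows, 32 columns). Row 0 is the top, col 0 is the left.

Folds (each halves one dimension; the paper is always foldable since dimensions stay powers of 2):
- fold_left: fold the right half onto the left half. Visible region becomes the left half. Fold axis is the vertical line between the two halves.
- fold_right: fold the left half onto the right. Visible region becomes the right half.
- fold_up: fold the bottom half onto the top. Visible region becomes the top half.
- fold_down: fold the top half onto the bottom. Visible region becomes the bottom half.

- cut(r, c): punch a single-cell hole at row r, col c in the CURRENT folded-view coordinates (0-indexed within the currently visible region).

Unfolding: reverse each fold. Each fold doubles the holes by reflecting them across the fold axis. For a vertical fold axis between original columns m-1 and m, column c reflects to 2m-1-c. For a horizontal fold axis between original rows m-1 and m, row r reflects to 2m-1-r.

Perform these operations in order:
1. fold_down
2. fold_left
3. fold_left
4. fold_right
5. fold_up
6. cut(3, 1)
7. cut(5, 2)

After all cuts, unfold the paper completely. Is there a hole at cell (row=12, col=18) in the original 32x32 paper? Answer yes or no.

Answer: yes

Derivation:
Op 1 fold_down: fold axis h@16; visible region now rows[16,32) x cols[0,32) = 16x32
Op 2 fold_left: fold axis v@16; visible region now rows[16,32) x cols[0,16) = 16x16
Op 3 fold_left: fold axis v@8; visible region now rows[16,32) x cols[0,8) = 16x8
Op 4 fold_right: fold axis v@4; visible region now rows[16,32) x cols[4,8) = 16x4
Op 5 fold_up: fold axis h@24; visible region now rows[16,24) x cols[4,8) = 8x4
Op 6 cut(3, 1): punch at orig (19,5); cuts so far [(19, 5)]; region rows[16,24) x cols[4,8) = 8x4
Op 7 cut(5, 2): punch at orig (21,6); cuts so far [(19, 5), (21, 6)]; region rows[16,24) x cols[4,8) = 8x4
Unfold 1 (reflect across h@24): 4 holes -> [(19, 5), (21, 6), (26, 6), (28, 5)]
Unfold 2 (reflect across v@4): 8 holes -> [(19, 2), (19, 5), (21, 1), (21, 6), (26, 1), (26, 6), (28, 2), (28, 5)]
Unfold 3 (reflect across v@8): 16 holes -> [(19, 2), (19, 5), (19, 10), (19, 13), (21, 1), (21, 6), (21, 9), (21, 14), (26, 1), (26, 6), (26, 9), (26, 14), (28, 2), (28, 5), (28, 10), (28, 13)]
Unfold 4 (reflect across v@16): 32 holes -> [(19, 2), (19, 5), (19, 10), (19, 13), (19, 18), (19, 21), (19, 26), (19, 29), (21, 1), (21, 6), (21, 9), (21, 14), (21, 17), (21, 22), (21, 25), (21, 30), (26, 1), (26, 6), (26, 9), (26, 14), (26, 17), (26, 22), (26, 25), (26, 30), (28, 2), (28, 5), (28, 10), (28, 13), (28, 18), (28, 21), (28, 26), (28, 29)]
Unfold 5 (reflect across h@16): 64 holes -> [(3, 2), (3, 5), (3, 10), (3, 13), (3, 18), (3, 21), (3, 26), (3, 29), (5, 1), (5, 6), (5, 9), (5, 14), (5, 17), (5, 22), (5, 25), (5, 30), (10, 1), (10, 6), (10, 9), (10, 14), (10, 17), (10, 22), (10, 25), (10, 30), (12, 2), (12, 5), (12, 10), (12, 13), (12, 18), (12, 21), (12, 26), (12, 29), (19, 2), (19, 5), (19, 10), (19, 13), (19, 18), (19, 21), (19, 26), (19, 29), (21, 1), (21, 6), (21, 9), (21, 14), (21, 17), (21, 22), (21, 25), (21, 30), (26, 1), (26, 6), (26, 9), (26, 14), (26, 17), (26, 22), (26, 25), (26, 30), (28, 2), (28, 5), (28, 10), (28, 13), (28, 18), (28, 21), (28, 26), (28, 29)]
Holes: [(3, 2), (3, 5), (3, 10), (3, 13), (3, 18), (3, 21), (3, 26), (3, 29), (5, 1), (5, 6), (5, 9), (5, 14), (5, 17), (5, 22), (5, 25), (5, 30), (10, 1), (10, 6), (10, 9), (10, 14), (10, 17), (10, 22), (10, 25), (10, 30), (12, 2), (12, 5), (12, 10), (12, 13), (12, 18), (12, 21), (12, 26), (12, 29), (19, 2), (19, 5), (19, 10), (19, 13), (19, 18), (19, 21), (19, 26), (19, 29), (21, 1), (21, 6), (21, 9), (21, 14), (21, 17), (21, 22), (21, 25), (21, 30), (26, 1), (26, 6), (26, 9), (26, 14), (26, 17), (26, 22), (26, 25), (26, 30), (28, 2), (28, 5), (28, 10), (28, 13), (28, 18), (28, 21), (28, 26), (28, 29)]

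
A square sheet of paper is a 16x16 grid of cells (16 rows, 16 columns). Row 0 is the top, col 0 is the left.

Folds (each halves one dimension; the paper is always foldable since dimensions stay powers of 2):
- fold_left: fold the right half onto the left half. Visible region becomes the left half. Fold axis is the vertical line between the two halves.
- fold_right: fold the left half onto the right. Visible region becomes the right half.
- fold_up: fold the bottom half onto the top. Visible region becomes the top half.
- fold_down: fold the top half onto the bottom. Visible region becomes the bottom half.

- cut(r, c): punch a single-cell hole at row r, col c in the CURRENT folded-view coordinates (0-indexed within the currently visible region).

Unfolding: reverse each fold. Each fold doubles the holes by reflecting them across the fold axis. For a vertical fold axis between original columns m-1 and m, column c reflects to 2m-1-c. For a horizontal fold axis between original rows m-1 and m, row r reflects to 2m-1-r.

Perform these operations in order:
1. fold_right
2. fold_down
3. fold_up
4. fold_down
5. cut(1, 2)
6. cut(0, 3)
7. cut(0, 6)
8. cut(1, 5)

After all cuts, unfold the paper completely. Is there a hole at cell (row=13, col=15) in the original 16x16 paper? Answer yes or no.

Op 1 fold_right: fold axis v@8; visible region now rows[0,16) x cols[8,16) = 16x8
Op 2 fold_down: fold axis h@8; visible region now rows[8,16) x cols[8,16) = 8x8
Op 3 fold_up: fold axis h@12; visible region now rows[8,12) x cols[8,16) = 4x8
Op 4 fold_down: fold axis h@10; visible region now rows[10,12) x cols[8,16) = 2x8
Op 5 cut(1, 2): punch at orig (11,10); cuts so far [(11, 10)]; region rows[10,12) x cols[8,16) = 2x8
Op 6 cut(0, 3): punch at orig (10,11); cuts so far [(10, 11), (11, 10)]; region rows[10,12) x cols[8,16) = 2x8
Op 7 cut(0, 6): punch at orig (10,14); cuts so far [(10, 11), (10, 14), (11, 10)]; region rows[10,12) x cols[8,16) = 2x8
Op 8 cut(1, 5): punch at orig (11,13); cuts so far [(10, 11), (10, 14), (11, 10), (11, 13)]; region rows[10,12) x cols[8,16) = 2x8
Unfold 1 (reflect across h@10): 8 holes -> [(8, 10), (8, 13), (9, 11), (9, 14), (10, 11), (10, 14), (11, 10), (11, 13)]
Unfold 2 (reflect across h@12): 16 holes -> [(8, 10), (8, 13), (9, 11), (9, 14), (10, 11), (10, 14), (11, 10), (11, 13), (12, 10), (12, 13), (13, 11), (13, 14), (14, 11), (14, 14), (15, 10), (15, 13)]
Unfold 3 (reflect across h@8): 32 holes -> [(0, 10), (0, 13), (1, 11), (1, 14), (2, 11), (2, 14), (3, 10), (3, 13), (4, 10), (4, 13), (5, 11), (5, 14), (6, 11), (6, 14), (7, 10), (7, 13), (8, 10), (8, 13), (9, 11), (9, 14), (10, 11), (10, 14), (11, 10), (11, 13), (12, 10), (12, 13), (13, 11), (13, 14), (14, 11), (14, 14), (15, 10), (15, 13)]
Unfold 4 (reflect across v@8): 64 holes -> [(0, 2), (0, 5), (0, 10), (0, 13), (1, 1), (1, 4), (1, 11), (1, 14), (2, 1), (2, 4), (2, 11), (2, 14), (3, 2), (3, 5), (3, 10), (3, 13), (4, 2), (4, 5), (4, 10), (4, 13), (5, 1), (5, 4), (5, 11), (5, 14), (6, 1), (6, 4), (6, 11), (6, 14), (7, 2), (7, 5), (7, 10), (7, 13), (8, 2), (8, 5), (8, 10), (8, 13), (9, 1), (9, 4), (9, 11), (9, 14), (10, 1), (10, 4), (10, 11), (10, 14), (11, 2), (11, 5), (11, 10), (11, 13), (12, 2), (12, 5), (12, 10), (12, 13), (13, 1), (13, 4), (13, 11), (13, 14), (14, 1), (14, 4), (14, 11), (14, 14), (15, 2), (15, 5), (15, 10), (15, 13)]
Holes: [(0, 2), (0, 5), (0, 10), (0, 13), (1, 1), (1, 4), (1, 11), (1, 14), (2, 1), (2, 4), (2, 11), (2, 14), (3, 2), (3, 5), (3, 10), (3, 13), (4, 2), (4, 5), (4, 10), (4, 13), (5, 1), (5, 4), (5, 11), (5, 14), (6, 1), (6, 4), (6, 11), (6, 14), (7, 2), (7, 5), (7, 10), (7, 13), (8, 2), (8, 5), (8, 10), (8, 13), (9, 1), (9, 4), (9, 11), (9, 14), (10, 1), (10, 4), (10, 11), (10, 14), (11, 2), (11, 5), (11, 10), (11, 13), (12, 2), (12, 5), (12, 10), (12, 13), (13, 1), (13, 4), (13, 11), (13, 14), (14, 1), (14, 4), (14, 11), (14, 14), (15, 2), (15, 5), (15, 10), (15, 13)]

Answer: no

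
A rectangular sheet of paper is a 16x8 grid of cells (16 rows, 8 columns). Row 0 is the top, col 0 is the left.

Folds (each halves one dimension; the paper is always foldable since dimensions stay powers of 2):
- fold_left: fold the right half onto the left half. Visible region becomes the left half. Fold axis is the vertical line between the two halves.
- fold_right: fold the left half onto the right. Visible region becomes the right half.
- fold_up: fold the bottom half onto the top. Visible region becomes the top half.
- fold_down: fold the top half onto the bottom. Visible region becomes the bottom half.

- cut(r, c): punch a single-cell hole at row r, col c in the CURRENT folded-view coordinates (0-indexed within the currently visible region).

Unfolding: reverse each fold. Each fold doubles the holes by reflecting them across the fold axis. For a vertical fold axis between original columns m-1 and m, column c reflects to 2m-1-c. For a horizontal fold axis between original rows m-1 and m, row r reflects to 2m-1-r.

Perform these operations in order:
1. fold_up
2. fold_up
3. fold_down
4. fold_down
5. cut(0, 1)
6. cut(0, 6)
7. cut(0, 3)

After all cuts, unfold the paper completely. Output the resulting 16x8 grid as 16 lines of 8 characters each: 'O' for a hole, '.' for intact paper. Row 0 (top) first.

Answer: .O.O..O.
.O.O..O.
.O.O..O.
.O.O..O.
.O.O..O.
.O.O..O.
.O.O..O.
.O.O..O.
.O.O..O.
.O.O..O.
.O.O..O.
.O.O..O.
.O.O..O.
.O.O..O.
.O.O..O.
.O.O..O.

Derivation:
Op 1 fold_up: fold axis h@8; visible region now rows[0,8) x cols[0,8) = 8x8
Op 2 fold_up: fold axis h@4; visible region now rows[0,4) x cols[0,8) = 4x8
Op 3 fold_down: fold axis h@2; visible region now rows[2,4) x cols[0,8) = 2x8
Op 4 fold_down: fold axis h@3; visible region now rows[3,4) x cols[0,8) = 1x8
Op 5 cut(0, 1): punch at orig (3,1); cuts so far [(3, 1)]; region rows[3,4) x cols[0,8) = 1x8
Op 6 cut(0, 6): punch at orig (3,6); cuts so far [(3, 1), (3, 6)]; region rows[3,4) x cols[0,8) = 1x8
Op 7 cut(0, 3): punch at orig (3,3); cuts so far [(3, 1), (3, 3), (3, 6)]; region rows[3,4) x cols[0,8) = 1x8
Unfold 1 (reflect across h@3): 6 holes -> [(2, 1), (2, 3), (2, 6), (3, 1), (3, 3), (3, 6)]
Unfold 2 (reflect across h@2): 12 holes -> [(0, 1), (0, 3), (0, 6), (1, 1), (1, 3), (1, 6), (2, 1), (2, 3), (2, 6), (3, 1), (3, 3), (3, 6)]
Unfold 3 (reflect across h@4): 24 holes -> [(0, 1), (0, 3), (0, 6), (1, 1), (1, 3), (1, 6), (2, 1), (2, 3), (2, 6), (3, 1), (3, 3), (3, 6), (4, 1), (4, 3), (4, 6), (5, 1), (5, 3), (5, 6), (6, 1), (6, 3), (6, 6), (7, 1), (7, 3), (7, 6)]
Unfold 4 (reflect across h@8): 48 holes -> [(0, 1), (0, 3), (0, 6), (1, 1), (1, 3), (1, 6), (2, 1), (2, 3), (2, 6), (3, 1), (3, 3), (3, 6), (4, 1), (4, 3), (4, 6), (5, 1), (5, 3), (5, 6), (6, 1), (6, 3), (6, 6), (7, 1), (7, 3), (7, 6), (8, 1), (8, 3), (8, 6), (9, 1), (9, 3), (9, 6), (10, 1), (10, 3), (10, 6), (11, 1), (11, 3), (11, 6), (12, 1), (12, 3), (12, 6), (13, 1), (13, 3), (13, 6), (14, 1), (14, 3), (14, 6), (15, 1), (15, 3), (15, 6)]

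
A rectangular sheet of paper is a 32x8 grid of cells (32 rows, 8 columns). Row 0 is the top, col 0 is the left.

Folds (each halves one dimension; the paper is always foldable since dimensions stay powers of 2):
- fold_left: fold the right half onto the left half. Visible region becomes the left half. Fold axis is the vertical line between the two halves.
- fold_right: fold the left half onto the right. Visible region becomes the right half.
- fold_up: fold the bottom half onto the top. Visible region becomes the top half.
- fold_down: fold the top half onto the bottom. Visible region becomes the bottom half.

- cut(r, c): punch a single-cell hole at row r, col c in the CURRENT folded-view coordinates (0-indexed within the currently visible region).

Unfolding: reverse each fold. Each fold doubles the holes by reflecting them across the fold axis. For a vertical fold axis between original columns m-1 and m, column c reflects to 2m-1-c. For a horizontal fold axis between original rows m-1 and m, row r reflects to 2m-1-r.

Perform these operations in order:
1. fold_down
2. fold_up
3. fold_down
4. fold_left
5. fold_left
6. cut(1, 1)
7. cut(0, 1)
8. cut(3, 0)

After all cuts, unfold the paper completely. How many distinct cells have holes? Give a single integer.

Op 1 fold_down: fold axis h@16; visible region now rows[16,32) x cols[0,8) = 16x8
Op 2 fold_up: fold axis h@24; visible region now rows[16,24) x cols[0,8) = 8x8
Op 3 fold_down: fold axis h@20; visible region now rows[20,24) x cols[0,8) = 4x8
Op 4 fold_left: fold axis v@4; visible region now rows[20,24) x cols[0,4) = 4x4
Op 5 fold_left: fold axis v@2; visible region now rows[20,24) x cols[0,2) = 4x2
Op 6 cut(1, 1): punch at orig (21,1); cuts so far [(21, 1)]; region rows[20,24) x cols[0,2) = 4x2
Op 7 cut(0, 1): punch at orig (20,1); cuts so far [(20, 1), (21, 1)]; region rows[20,24) x cols[0,2) = 4x2
Op 8 cut(3, 0): punch at orig (23,0); cuts so far [(20, 1), (21, 1), (23, 0)]; region rows[20,24) x cols[0,2) = 4x2
Unfold 1 (reflect across v@2): 6 holes -> [(20, 1), (20, 2), (21, 1), (21, 2), (23, 0), (23, 3)]
Unfold 2 (reflect across v@4): 12 holes -> [(20, 1), (20, 2), (20, 5), (20, 6), (21, 1), (21, 2), (21, 5), (21, 6), (23, 0), (23, 3), (23, 4), (23, 7)]
Unfold 3 (reflect across h@20): 24 holes -> [(16, 0), (16, 3), (16, 4), (16, 7), (18, 1), (18, 2), (18, 5), (18, 6), (19, 1), (19, 2), (19, 5), (19, 6), (20, 1), (20, 2), (20, 5), (20, 6), (21, 1), (21, 2), (21, 5), (21, 6), (23, 0), (23, 3), (23, 4), (23, 7)]
Unfold 4 (reflect across h@24): 48 holes -> [(16, 0), (16, 3), (16, 4), (16, 7), (18, 1), (18, 2), (18, 5), (18, 6), (19, 1), (19, 2), (19, 5), (19, 6), (20, 1), (20, 2), (20, 5), (20, 6), (21, 1), (21, 2), (21, 5), (21, 6), (23, 0), (23, 3), (23, 4), (23, 7), (24, 0), (24, 3), (24, 4), (24, 7), (26, 1), (26, 2), (26, 5), (26, 6), (27, 1), (27, 2), (27, 5), (27, 6), (28, 1), (28, 2), (28, 5), (28, 6), (29, 1), (29, 2), (29, 5), (29, 6), (31, 0), (31, 3), (31, 4), (31, 7)]
Unfold 5 (reflect across h@16): 96 holes -> [(0, 0), (0, 3), (0, 4), (0, 7), (2, 1), (2, 2), (2, 5), (2, 6), (3, 1), (3, 2), (3, 5), (3, 6), (4, 1), (4, 2), (4, 5), (4, 6), (5, 1), (5, 2), (5, 5), (5, 6), (7, 0), (7, 3), (7, 4), (7, 7), (8, 0), (8, 3), (8, 4), (8, 7), (10, 1), (10, 2), (10, 5), (10, 6), (11, 1), (11, 2), (11, 5), (11, 6), (12, 1), (12, 2), (12, 5), (12, 6), (13, 1), (13, 2), (13, 5), (13, 6), (15, 0), (15, 3), (15, 4), (15, 7), (16, 0), (16, 3), (16, 4), (16, 7), (18, 1), (18, 2), (18, 5), (18, 6), (19, 1), (19, 2), (19, 5), (19, 6), (20, 1), (20, 2), (20, 5), (20, 6), (21, 1), (21, 2), (21, 5), (21, 6), (23, 0), (23, 3), (23, 4), (23, 7), (24, 0), (24, 3), (24, 4), (24, 7), (26, 1), (26, 2), (26, 5), (26, 6), (27, 1), (27, 2), (27, 5), (27, 6), (28, 1), (28, 2), (28, 5), (28, 6), (29, 1), (29, 2), (29, 5), (29, 6), (31, 0), (31, 3), (31, 4), (31, 7)]

Answer: 96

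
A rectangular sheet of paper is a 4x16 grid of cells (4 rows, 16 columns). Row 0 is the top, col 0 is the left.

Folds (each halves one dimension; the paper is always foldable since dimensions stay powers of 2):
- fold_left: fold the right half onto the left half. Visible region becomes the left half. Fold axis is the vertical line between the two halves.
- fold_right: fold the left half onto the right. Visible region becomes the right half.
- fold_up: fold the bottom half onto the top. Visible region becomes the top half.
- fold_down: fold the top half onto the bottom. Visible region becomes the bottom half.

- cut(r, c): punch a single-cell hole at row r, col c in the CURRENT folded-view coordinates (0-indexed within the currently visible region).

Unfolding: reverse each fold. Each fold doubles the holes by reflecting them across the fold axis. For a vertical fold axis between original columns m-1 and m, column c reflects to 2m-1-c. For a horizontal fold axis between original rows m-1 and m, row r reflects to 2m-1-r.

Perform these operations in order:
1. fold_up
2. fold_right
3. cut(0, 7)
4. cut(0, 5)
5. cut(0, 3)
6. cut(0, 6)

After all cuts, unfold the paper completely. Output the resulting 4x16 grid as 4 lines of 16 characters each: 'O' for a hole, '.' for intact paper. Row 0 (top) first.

Answer: OOO.O......O.OOO
................
................
OOO.O......O.OOO

Derivation:
Op 1 fold_up: fold axis h@2; visible region now rows[0,2) x cols[0,16) = 2x16
Op 2 fold_right: fold axis v@8; visible region now rows[0,2) x cols[8,16) = 2x8
Op 3 cut(0, 7): punch at orig (0,15); cuts so far [(0, 15)]; region rows[0,2) x cols[8,16) = 2x8
Op 4 cut(0, 5): punch at orig (0,13); cuts so far [(0, 13), (0, 15)]; region rows[0,2) x cols[8,16) = 2x8
Op 5 cut(0, 3): punch at orig (0,11); cuts so far [(0, 11), (0, 13), (0, 15)]; region rows[0,2) x cols[8,16) = 2x8
Op 6 cut(0, 6): punch at orig (0,14); cuts so far [(0, 11), (0, 13), (0, 14), (0, 15)]; region rows[0,2) x cols[8,16) = 2x8
Unfold 1 (reflect across v@8): 8 holes -> [(0, 0), (0, 1), (0, 2), (0, 4), (0, 11), (0, 13), (0, 14), (0, 15)]
Unfold 2 (reflect across h@2): 16 holes -> [(0, 0), (0, 1), (0, 2), (0, 4), (0, 11), (0, 13), (0, 14), (0, 15), (3, 0), (3, 1), (3, 2), (3, 4), (3, 11), (3, 13), (3, 14), (3, 15)]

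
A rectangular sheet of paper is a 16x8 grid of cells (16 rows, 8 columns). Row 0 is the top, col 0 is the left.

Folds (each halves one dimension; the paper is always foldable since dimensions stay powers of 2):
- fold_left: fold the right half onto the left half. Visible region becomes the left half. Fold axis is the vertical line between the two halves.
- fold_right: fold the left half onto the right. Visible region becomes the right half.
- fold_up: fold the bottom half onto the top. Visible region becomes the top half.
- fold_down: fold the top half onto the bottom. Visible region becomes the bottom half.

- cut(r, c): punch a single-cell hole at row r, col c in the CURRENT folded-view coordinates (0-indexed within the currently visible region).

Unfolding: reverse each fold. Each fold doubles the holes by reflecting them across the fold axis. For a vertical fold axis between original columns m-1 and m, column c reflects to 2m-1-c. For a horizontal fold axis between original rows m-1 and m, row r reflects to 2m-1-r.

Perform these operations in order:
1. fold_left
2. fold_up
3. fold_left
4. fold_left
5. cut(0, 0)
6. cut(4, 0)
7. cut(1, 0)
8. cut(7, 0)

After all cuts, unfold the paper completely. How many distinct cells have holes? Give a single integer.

Answer: 64

Derivation:
Op 1 fold_left: fold axis v@4; visible region now rows[0,16) x cols[0,4) = 16x4
Op 2 fold_up: fold axis h@8; visible region now rows[0,8) x cols[0,4) = 8x4
Op 3 fold_left: fold axis v@2; visible region now rows[0,8) x cols[0,2) = 8x2
Op 4 fold_left: fold axis v@1; visible region now rows[0,8) x cols[0,1) = 8x1
Op 5 cut(0, 0): punch at orig (0,0); cuts so far [(0, 0)]; region rows[0,8) x cols[0,1) = 8x1
Op 6 cut(4, 0): punch at orig (4,0); cuts so far [(0, 0), (4, 0)]; region rows[0,8) x cols[0,1) = 8x1
Op 7 cut(1, 0): punch at orig (1,0); cuts so far [(0, 0), (1, 0), (4, 0)]; region rows[0,8) x cols[0,1) = 8x1
Op 8 cut(7, 0): punch at orig (7,0); cuts so far [(0, 0), (1, 0), (4, 0), (7, 0)]; region rows[0,8) x cols[0,1) = 8x1
Unfold 1 (reflect across v@1): 8 holes -> [(0, 0), (0, 1), (1, 0), (1, 1), (4, 0), (4, 1), (7, 0), (7, 1)]
Unfold 2 (reflect across v@2): 16 holes -> [(0, 0), (0, 1), (0, 2), (0, 3), (1, 0), (1, 1), (1, 2), (1, 3), (4, 0), (4, 1), (4, 2), (4, 3), (7, 0), (7, 1), (7, 2), (7, 3)]
Unfold 3 (reflect across h@8): 32 holes -> [(0, 0), (0, 1), (0, 2), (0, 3), (1, 0), (1, 1), (1, 2), (1, 3), (4, 0), (4, 1), (4, 2), (4, 3), (7, 0), (7, 1), (7, 2), (7, 3), (8, 0), (8, 1), (8, 2), (8, 3), (11, 0), (11, 1), (11, 2), (11, 3), (14, 0), (14, 1), (14, 2), (14, 3), (15, 0), (15, 1), (15, 2), (15, 3)]
Unfold 4 (reflect across v@4): 64 holes -> [(0, 0), (0, 1), (0, 2), (0, 3), (0, 4), (0, 5), (0, 6), (0, 7), (1, 0), (1, 1), (1, 2), (1, 3), (1, 4), (1, 5), (1, 6), (1, 7), (4, 0), (4, 1), (4, 2), (4, 3), (4, 4), (4, 5), (4, 6), (4, 7), (7, 0), (7, 1), (7, 2), (7, 3), (7, 4), (7, 5), (7, 6), (7, 7), (8, 0), (8, 1), (8, 2), (8, 3), (8, 4), (8, 5), (8, 6), (8, 7), (11, 0), (11, 1), (11, 2), (11, 3), (11, 4), (11, 5), (11, 6), (11, 7), (14, 0), (14, 1), (14, 2), (14, 3), (14, 4), (14, 5), (14, 6), (14, 7), (15, 0), (15, 1), (15, 2), (15, 3), (15, 4), (15, 5), (15, 6), (15, 7)]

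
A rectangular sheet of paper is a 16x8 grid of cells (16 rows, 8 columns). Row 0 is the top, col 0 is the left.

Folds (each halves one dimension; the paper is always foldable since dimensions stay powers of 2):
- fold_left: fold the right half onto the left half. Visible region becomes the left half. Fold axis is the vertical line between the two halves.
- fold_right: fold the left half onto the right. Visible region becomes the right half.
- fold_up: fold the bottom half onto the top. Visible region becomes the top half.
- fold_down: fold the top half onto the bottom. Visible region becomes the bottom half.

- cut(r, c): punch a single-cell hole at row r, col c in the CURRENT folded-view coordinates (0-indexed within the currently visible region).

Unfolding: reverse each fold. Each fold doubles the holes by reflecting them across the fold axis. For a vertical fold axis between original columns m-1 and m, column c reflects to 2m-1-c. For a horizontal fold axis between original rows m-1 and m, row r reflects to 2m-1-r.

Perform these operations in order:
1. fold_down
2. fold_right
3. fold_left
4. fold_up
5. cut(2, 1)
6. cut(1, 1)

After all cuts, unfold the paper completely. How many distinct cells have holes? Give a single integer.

Op 1 fold_down: fold axis h@8; visible region now rows[8,16) x cols[0,8) = 8x8
Op 2 fold_right: fold axis v@4; visible region now rows[8,16) x cols[4,8) = 8x4
Op 3 fold_left: fold axis v@6; visible region now rows[8,16) x cols[4,6) = 8x2
Op 4 fold_up: fold axis h@12; visible region now rows[8,12) x cols[4,6) = 4x2
Op 5 cut(2, 1): punch at orig (10,5); cuts so far [(10, 5)]; region rows[8,12) x cols[4,6) = 4x2
Op 6 cut(1, 1): punch at orig (9,5); cuts so far [(9, 5), (10, 5)]; region rows[8,12) x cols[4,6) = 4x2
Unfold 1 (reflect across h@12): 4 holes -> [(9, 5), (10, 5), (13, 5), (14, 5)]
Unfold 2 (reflect across v@6): 8 holes -> [(9, 5), (9, 6), (10, 5), (10, 6), (13, 5), (13, 6), (14, 5), (14, 6)]
Unfold 3 (reflect across v@4): 16 holes -> [(9, 1), (9, 2), (9, 5), (9, 6), (10, 1), (10, 2), (10, 5), (10, 6), (13, 1), (13, 2), (13, 5), (13, 6), (14, 1), (14, 2), (14, 5), (14, 6)]
Unfold 4 (reflect across h@8): 32 holes -> [(1, 1), (1, 2), (1, 5), (1, 6), (2, 1), (2, 2), (2, 5), (2, 6), (5, 1), (5, 2), (5, 5), (5, 6), (6, 1), (6, 2), (6, 5), (6, 6), (9, 1), (9, 2), (9, 5), (9, 6), (10, 1), (10, 2), (10, 5), (10, 6), (13, 1), (13, 2), (13, 5), (13, 6), (14, 1), (14, 2), (14, 5), (14, 6)]

Answer: 32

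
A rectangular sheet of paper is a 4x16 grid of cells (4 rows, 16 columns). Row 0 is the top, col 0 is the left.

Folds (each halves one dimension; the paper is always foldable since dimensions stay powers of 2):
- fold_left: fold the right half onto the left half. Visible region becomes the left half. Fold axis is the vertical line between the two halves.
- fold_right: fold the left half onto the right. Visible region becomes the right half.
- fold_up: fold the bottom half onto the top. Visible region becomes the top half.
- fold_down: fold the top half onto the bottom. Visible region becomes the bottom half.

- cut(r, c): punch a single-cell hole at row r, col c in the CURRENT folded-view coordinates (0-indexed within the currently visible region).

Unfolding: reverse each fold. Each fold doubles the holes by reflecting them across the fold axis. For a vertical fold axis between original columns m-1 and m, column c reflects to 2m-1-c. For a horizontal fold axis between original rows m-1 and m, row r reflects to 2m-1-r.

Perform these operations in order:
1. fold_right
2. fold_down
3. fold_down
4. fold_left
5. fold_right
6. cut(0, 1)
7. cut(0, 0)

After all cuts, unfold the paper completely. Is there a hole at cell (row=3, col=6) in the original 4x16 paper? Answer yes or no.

Op 1 fold_right: fold axis v@8; visible region now rows[0,4) x cols[8,16) = 4x8
Op 2 fold_down: fold axis h@2; visible region now rows[2,4) x cols[8,16) = 2x8
Op 3 fold_down: fold axis h@3; visible region now rows[3,4) x cols[8,16) = 1x8
Op 4 fold_left: fold axis v@12; visible region now rows[3,4) x cols[8,12) = 1x4
Op 5 fold_right: fold axis v@10; visible region now rows[3,4) x cols[10,12) = 1x2
Op 6 cut(0, 1): punch at orig (3,11); cuts so far [(3, 11)]; region rows[3,4) x cols[10,12) = 1x2
Op 7 cut(0, 0): punch at orig (3,10); cuts so far [(3, 10), (3, 11)]; region rows[3,4) x cols[10,12) = 1x2
Unfold 1 (reflect across v@10): 4 holes -> [(3, 8), (3, 9), (3, 10), (3, 11)]
Unfold 2 (reflect across v@12): 8 holes -> [(3, 8), (3, 9), (3, 10), (3, 11), (3, 12), (3, 13), (3, 14), (3, 15)]
Unfold 3 (reflect across h@3): 16 holes -> [(2, 8), (2, 9), (2, 10), (2, 11), (2, 12), (2, 13), (2, 14), (2, 15), (3, 8), (3, 9), (3, 10), (3, 11), (3, 12), (3, 13), (3, 14), (3, 15)]
Unfold 4 (reflect across h@2): 32 holes -> [(0, 8), (0, 9), (0, 10), (0, 11), (0, 12), (0, 13), (0, 14), (0, 15), (1, 8), (1, 9), (1, 10), (1, 11), (1, 12), (1, 13), (1, 14), (1, 15), (2, 8), (2, 9), (2, 10), (2, 11), (2, 12), (2, 13), (2, 14), (2, 15), (3, 8), (3, 9), (3, 10), (3, 11), (3, 12), (3, 13), (3, 14), (3, 15)]
Unfold 5 (reflect across v@8): 64 holes -> [(0, 0), (0, 1), (0, 2), (0, 3), (0, 4), (0, 5), (0, 6), (0, 7), (0, 8), (0, 9), (0, 10), (0, 11), (0, 12), (0, 13), (0, 14), (0, 15), (1, 0), (1, 1), (1, 2), (1, 3), (1, 4), (1, 5), (1, 6), (1, 7), (1, 8), (1, 9), (1, 10), (1, 11), (1, 12), (1, 13), (1, 14), (1, 15), (2, 0), (2, 1), (2, 2), (2, 3), (2, 4), (2, 5), (2, 6), (2, 7), (2, 8), (2, 9), (2, 10), (2, 11), (2, 12), (2, 13), (2, 14), (2, 15), (3, 0), (3, 1), (3, 2), (3, 3), (3, 4), (3, 5), (3, 6), (3, 7), (3, 8), (3, 9), (3, 10), (3, 11), (3, 12), (3, 13), (3, 14), (3, 15)]
Holes: [(0, 0), (0, 1), (0, 2), (0, 3), (0, 4), (0, 5), (0, 6), (0, 7), (0, 8), (0, 9), (0, 10), (0, 11), (0, 12), (0, 13), (0, 14), (0, 15), (1, 0), (1, 1), (1, 2), (1, 3), (1, 4), (1, 5), (1, 6), (1, 7), (1, 8), (1, 9), (1, 10), (1, 11), (1, 12), (1, 13), (1, 14), (1, 15), (2, 0), (2, 1), (2, 2), (2, 3), (2, 4), (2, 5), (2, 6), (2, 7), (2, 8), (2, 9), (2, 10), (2, 11), (2, 12), (2, 13), (2, 14), (2, 15), (3, 0), (3, 1), (3, 2), (3, 3), (3, 4), (3, 5), (3, 6), (3, 7), (3, 8), (3, 9), (3, 10), (3, 11), (3, 12), (3, 13), (3, 14), (3, 15)]

Answer: yes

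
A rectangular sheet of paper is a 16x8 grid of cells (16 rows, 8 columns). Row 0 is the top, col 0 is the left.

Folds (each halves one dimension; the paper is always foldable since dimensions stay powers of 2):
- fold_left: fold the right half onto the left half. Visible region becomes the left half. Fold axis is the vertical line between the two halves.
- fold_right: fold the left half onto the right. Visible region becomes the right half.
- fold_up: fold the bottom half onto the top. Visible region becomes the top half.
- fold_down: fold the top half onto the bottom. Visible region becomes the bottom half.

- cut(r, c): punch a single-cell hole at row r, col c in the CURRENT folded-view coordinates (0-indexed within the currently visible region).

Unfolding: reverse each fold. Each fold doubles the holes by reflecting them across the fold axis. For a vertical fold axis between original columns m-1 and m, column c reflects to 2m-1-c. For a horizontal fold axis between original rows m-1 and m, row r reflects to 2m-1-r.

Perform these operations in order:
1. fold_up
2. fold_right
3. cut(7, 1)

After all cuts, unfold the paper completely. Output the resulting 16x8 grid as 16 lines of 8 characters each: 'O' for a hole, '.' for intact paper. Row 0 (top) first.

Op 1 fold_up: fold axis h@8; visible region now rows[0,8) x cols[0,8) = 8x8
Op 2 fold_right: fold axis v@4; visible region now rows[0,8) x cols[4,8) = 8x4
Op 3 cut(7, 1): punch at orig (7,5); cuts so far [(7, 5)]; region rows[0,8) x cols[4,8) = 8x4
Unfold 1 (reflect across v@4): 2 holes -> [(7, 2), (7, 5)]
Unfold 2 (reflect across h@8): 4 holes -> [(7, 2), (7, 5), (8, 2), (8, 5)]

Answer: ........
........
........
........
........
........
........
..O..O..
..O..O..
........
........
........
........
........
........
........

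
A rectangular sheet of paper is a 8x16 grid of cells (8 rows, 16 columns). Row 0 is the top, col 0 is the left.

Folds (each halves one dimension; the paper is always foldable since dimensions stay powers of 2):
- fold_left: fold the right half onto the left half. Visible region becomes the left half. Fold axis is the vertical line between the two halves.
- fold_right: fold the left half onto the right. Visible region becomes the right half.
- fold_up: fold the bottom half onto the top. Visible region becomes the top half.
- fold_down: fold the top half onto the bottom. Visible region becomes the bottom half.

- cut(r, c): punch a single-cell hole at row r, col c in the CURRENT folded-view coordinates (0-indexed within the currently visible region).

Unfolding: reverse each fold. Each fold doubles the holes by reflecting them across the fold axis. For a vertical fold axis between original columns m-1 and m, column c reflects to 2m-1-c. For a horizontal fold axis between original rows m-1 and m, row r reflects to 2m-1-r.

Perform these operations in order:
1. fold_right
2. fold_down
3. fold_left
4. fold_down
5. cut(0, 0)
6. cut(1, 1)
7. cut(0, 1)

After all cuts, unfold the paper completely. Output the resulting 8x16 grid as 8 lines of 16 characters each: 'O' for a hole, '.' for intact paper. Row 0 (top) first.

Answer: .O....O..O....O.
OO....OOOO....OO
OO....OOOO....OO
.O....O..O....O.
.O....O..O....O.
OO....OOOO....OO
OO....OOOO....OO
.O....O..O....O.

Derivation:
Op 1 fold_right: fold axis v@8; visible region now rows[0,8) x cols[8,16) = 8x8
Op 2 fold_down: fold axis h@4; visible region now rows[4,8) x cols[8,16) = 4x8
Op 3 fold_left: fold axis v@12; visible region now rows[4,8) x cols[8,12) = 4x4
Op 4 fold_down: fold axis h@6; visible region now rows[6,8) x cols[8,12) = 2x4
Op 5 cut(0, 0): punch at orig (6,8); cuts so far [(6, 8)]; region rows[6,8) x cols[8,12) = 2x4
Op 6 cut(1, 1): punch at orig (7,9); cuts so far [(6, 8), (7, 9)]; region rows[6,8) x cols[8,12) = 2x4
Op 7 cut(0, 1): punch at orig (6,9); cuts so far [(6, 8), (6, 9), (7, 9)]; region rows[6,8) x cols[8,12) = 2x4
Unfold 1 (reflect across h@6): 6 holes -> [(4, 9), (5, 8), (5, 9), (6, 8), (6, 9), (7, 9)]
Unfold 2 (reflect across v@12): 12 holes -> [(4, 9), (4, 14), (5, 8), (5, 9), (5, 14), (5, 15), (6, 8), (6, 9), (6, 14), (6, 15), (7, 9), (7, 14)]
Unfold 3 (reflect across h@4): 24 holes -> [(0, 9), (0, 14), (1, 8), (1, 9), (1, 14), (1, 15), (2, 8), (2, 9), (2, 14), (2, 15), (3, 9), (3, 14), (4, 9), (4, 14), (5, 8), (5, 9), (5, 14), (5, 15), (6, 8), (6, 9), (6, 14), (6, 15), (7, 9), (7, 14)]
Unfold 4 (reflect across v@8): 48 holes -> [(0, 1), (0, 6), (0, 9), (0, 14), (1, 0), (1, 1), (1, 6), (1, 7), (1, 8), (1, 9), (1, 14), (1, 15), (2, 0), (2, 1), (2, 6), (2, 7), (2, 8), (2, 9), (2, 14), (2, 15), (3, 1), (3, 6), (3, 9), (3, 14), (4, 1), (4, 6), (4, 9), (4, 14), (5, 0), (5, 1), (5, 6), (5, 7), (5, 8), (5, 9), (5, 14), (5, 15), (6, 0), (6, 1), (6, 6), (6, 7), (6, 8), (6, 9), (6, 14), (6, 15), (7, 1), (7, 6), (7, 9), (7, 14)]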